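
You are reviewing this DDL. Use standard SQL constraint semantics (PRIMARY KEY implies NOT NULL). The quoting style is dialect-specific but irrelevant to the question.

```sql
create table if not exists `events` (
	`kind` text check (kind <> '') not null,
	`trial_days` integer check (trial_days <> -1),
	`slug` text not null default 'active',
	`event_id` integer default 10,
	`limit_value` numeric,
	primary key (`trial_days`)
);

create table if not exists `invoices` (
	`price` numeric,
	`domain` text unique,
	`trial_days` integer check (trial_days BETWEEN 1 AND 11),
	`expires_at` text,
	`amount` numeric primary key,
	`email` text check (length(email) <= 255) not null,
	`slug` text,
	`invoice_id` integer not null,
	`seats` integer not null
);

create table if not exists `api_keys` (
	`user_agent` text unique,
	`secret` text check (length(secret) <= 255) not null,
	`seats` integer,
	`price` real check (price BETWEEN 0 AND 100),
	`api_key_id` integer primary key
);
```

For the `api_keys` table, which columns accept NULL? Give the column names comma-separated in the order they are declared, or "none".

user_agent, seats, price

- user_agent: UNIQUE does not imply NOT NULL → nullable.
- secret: declared NOT NULL → not nullable.
- seats: no NOT NULL constraint applies → nullable.
- price: CHECK does not forbid NULL (a CHECK constraint passes when its expression is NULL) → nullable.
- api_key_id: part of the PRIMARY KEY, which implies NOT NULL → not nullable.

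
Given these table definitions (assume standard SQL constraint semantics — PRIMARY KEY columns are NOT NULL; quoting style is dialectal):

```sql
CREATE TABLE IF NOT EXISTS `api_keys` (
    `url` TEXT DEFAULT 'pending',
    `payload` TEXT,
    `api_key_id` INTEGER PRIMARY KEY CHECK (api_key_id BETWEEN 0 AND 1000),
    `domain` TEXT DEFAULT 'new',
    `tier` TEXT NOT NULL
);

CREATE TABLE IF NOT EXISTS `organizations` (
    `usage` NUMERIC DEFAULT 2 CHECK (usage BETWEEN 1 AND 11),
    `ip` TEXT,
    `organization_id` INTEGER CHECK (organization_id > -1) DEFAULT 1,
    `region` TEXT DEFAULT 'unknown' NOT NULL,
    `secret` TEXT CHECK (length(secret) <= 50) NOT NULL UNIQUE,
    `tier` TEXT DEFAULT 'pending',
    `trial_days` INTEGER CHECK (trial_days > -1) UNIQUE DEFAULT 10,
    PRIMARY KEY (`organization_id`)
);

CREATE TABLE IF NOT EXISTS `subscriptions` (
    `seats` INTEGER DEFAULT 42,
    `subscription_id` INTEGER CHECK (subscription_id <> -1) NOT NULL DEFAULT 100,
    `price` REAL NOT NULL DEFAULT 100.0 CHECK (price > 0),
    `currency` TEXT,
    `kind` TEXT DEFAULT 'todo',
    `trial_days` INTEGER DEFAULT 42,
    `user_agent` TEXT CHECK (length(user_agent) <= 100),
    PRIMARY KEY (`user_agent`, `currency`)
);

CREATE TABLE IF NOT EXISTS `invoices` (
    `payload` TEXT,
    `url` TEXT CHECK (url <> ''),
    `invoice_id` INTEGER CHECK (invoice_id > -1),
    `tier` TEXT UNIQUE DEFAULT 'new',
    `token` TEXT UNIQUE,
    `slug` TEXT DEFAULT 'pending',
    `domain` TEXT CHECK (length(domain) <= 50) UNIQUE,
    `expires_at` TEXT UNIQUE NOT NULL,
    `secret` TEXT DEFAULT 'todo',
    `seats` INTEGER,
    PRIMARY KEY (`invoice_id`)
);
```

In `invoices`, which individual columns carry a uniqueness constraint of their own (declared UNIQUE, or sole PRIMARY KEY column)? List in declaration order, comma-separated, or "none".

invoice_id, tier, token, domain, expires_at

- payload: no UNIQUE or single-column PK constraint.
- url: no UNIQUE or single-column PK constraint.
- invoice_id: single-column PRIMARY KEY → unique.
- tier: declared UNIQUE → unique.
- token: declared UNIQUE → unique.
- slug: no UNIQUE or single-column PK constraint.
- domain: declared UNIQUE → unique.
- expires_at: declared UNIQUE → unique.
- secret: no UNIQUE or single-column PK constraint.
- seats: no UNIQUE or single-column PK constraint.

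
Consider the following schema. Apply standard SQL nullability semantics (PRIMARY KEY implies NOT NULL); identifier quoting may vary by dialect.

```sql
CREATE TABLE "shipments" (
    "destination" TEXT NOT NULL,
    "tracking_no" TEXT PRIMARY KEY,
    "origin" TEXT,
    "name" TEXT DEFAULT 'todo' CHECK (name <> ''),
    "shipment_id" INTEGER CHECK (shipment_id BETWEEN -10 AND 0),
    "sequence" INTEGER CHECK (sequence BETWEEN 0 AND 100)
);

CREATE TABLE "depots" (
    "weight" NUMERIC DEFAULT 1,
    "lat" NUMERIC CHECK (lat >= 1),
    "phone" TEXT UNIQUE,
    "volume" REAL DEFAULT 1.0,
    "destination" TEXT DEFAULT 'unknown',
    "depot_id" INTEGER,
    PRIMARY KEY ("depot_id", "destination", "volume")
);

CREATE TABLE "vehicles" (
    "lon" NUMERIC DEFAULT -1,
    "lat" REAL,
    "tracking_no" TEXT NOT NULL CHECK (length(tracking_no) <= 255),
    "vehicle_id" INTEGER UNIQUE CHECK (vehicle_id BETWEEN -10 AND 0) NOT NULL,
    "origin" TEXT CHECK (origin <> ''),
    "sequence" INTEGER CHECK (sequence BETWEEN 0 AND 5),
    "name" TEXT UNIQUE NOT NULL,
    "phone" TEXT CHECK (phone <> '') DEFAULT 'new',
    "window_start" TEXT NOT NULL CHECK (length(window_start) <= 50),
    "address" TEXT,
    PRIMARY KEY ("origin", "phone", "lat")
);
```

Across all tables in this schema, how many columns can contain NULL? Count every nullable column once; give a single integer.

10

shipments: 4 nullable (origin, name, shipment_id, sequence — PK (tracking_no) and explicit NOT NULL columns excluded).
depots: 3 nullable (weight, lat, phone — PK (depot_id, destination, volume) and explicit NOT NULL columns excluded).
vehicles: 3 nullable (lon, sequence, address — PK (origin, phone, lat) and explicit NOT NULL columns excluded).
Total: 4 + 3 + 3 = 10.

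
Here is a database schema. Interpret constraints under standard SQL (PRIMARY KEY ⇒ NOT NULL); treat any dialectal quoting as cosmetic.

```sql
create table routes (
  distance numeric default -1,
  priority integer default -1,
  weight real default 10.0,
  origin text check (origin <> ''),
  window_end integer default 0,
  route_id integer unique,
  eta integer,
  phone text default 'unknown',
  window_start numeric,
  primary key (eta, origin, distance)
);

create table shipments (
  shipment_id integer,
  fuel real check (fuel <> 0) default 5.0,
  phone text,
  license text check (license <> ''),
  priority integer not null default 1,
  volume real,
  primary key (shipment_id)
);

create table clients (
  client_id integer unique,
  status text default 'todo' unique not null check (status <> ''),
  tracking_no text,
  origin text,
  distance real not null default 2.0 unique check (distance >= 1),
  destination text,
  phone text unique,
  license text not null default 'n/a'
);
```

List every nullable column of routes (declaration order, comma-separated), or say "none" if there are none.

priority, weight, window_end, route_id, phone, window_start

- distance: part of the PRIMARY KEY, which implies NOT NULL → not nullable.
- priority: DEFAULT only fills an omitted column; an explicit NULL is still allowed → nullable.
- weight: DEFAULT only fills an omitted column; an explicit NULL is still allowed → nullable.
- origin: part of the PRIMARY KEY, which implies NOT NULL → not nullable.
- window_end: DEFAULT only fills an omitted column; an explicit NULL is still allowed → nullable.
- route_id: UNIQUE does not imply NOT NULL → nullable.
- eta: part of the PRIMARY KEY, which implies NOT NULL → not nullable.
- phone: DEFAULT only fills an omitted column; an explicit NULL is still allowed → nullable.
- window_start: no NOT NULL constraint applies → nullable.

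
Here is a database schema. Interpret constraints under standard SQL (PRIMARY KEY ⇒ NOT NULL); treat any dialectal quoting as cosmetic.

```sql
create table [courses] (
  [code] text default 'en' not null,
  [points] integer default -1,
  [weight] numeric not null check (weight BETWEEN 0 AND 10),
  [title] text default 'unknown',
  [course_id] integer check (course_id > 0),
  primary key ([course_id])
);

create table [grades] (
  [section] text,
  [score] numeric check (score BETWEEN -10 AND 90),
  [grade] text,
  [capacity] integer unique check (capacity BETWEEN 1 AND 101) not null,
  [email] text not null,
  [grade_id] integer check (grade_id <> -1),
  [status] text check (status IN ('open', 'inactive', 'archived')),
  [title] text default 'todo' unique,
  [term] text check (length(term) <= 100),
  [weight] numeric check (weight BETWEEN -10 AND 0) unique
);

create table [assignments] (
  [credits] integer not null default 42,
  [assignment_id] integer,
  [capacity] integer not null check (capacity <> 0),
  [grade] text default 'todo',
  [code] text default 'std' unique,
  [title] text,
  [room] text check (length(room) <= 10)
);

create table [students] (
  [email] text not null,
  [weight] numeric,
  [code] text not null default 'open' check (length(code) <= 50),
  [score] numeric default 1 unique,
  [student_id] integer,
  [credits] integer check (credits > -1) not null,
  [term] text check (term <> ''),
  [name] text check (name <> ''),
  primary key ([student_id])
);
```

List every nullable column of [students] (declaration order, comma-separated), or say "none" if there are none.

- email: declared NOT NULL → not nullable.
- weight: no NOT NULL constraint applies → nullable.
- code: declared NOT NULL → not nullable.
- score: UNIQUE does not imply NOT NULL → nullable.
- student_id: part of the PRIMARY KEY, which implies NOT NULL → not nullable.
- credits: declared NOT NULL → not nullable.
- term: CHECK does not forbid NULL (a CHECK constraint passes when its expression is NULL) → nullable.
- name: CHECK does not forbid NULL (a CHECK constraint passes when its expression is NULL) → nullable.

weight, score, term, name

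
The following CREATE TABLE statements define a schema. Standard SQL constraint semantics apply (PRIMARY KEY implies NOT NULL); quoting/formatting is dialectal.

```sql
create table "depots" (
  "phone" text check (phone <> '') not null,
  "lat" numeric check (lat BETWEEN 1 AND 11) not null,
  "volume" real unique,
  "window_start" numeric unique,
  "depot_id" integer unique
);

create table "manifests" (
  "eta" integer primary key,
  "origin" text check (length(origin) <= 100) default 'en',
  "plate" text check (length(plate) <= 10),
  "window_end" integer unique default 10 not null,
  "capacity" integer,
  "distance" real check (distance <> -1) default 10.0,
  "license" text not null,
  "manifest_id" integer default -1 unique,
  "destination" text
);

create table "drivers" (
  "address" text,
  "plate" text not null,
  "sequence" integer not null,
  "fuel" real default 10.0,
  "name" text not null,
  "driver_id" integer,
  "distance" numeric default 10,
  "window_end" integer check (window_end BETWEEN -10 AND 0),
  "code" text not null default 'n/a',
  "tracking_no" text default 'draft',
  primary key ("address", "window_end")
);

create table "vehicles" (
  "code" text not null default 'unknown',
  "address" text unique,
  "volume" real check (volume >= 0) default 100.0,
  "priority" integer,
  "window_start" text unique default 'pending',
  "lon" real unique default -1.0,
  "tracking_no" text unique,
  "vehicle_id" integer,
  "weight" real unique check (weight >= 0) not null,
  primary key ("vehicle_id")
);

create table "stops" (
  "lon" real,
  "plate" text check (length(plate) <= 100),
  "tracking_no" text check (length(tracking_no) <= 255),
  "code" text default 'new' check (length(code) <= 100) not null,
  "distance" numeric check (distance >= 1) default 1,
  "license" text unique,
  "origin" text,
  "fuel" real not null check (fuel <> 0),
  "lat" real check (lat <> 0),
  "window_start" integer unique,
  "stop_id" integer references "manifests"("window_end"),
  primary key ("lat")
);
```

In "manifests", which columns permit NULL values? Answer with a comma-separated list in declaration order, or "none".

- eta: part of the PRIMARY KEY, which implies NOT NULL → not nullable.
- origin: CHECK does not forbid NULL (a CHECK constraint passes when its expression is NULL) → nullable.
- plate: CHECK does not forbid NULL (a CHECK constraint passes when its expression is NULL) → nullable.
- window_end: declared NOT NULL → not nullable.
- capacity: no NOT NULL constraint applies → nullable.
- distance: CHECK does not forbid NULL (a CHECK constraint passes when its expression is NULL) → nullable.
- license: declared NOT NULL → not nullable.
- manifest_id: UNIQUE does not imply NOT NULL → nullable.
- destination: no NOT NULL constraint applies → nullable.

origin, plate, capacity, distance, manifest_id, destination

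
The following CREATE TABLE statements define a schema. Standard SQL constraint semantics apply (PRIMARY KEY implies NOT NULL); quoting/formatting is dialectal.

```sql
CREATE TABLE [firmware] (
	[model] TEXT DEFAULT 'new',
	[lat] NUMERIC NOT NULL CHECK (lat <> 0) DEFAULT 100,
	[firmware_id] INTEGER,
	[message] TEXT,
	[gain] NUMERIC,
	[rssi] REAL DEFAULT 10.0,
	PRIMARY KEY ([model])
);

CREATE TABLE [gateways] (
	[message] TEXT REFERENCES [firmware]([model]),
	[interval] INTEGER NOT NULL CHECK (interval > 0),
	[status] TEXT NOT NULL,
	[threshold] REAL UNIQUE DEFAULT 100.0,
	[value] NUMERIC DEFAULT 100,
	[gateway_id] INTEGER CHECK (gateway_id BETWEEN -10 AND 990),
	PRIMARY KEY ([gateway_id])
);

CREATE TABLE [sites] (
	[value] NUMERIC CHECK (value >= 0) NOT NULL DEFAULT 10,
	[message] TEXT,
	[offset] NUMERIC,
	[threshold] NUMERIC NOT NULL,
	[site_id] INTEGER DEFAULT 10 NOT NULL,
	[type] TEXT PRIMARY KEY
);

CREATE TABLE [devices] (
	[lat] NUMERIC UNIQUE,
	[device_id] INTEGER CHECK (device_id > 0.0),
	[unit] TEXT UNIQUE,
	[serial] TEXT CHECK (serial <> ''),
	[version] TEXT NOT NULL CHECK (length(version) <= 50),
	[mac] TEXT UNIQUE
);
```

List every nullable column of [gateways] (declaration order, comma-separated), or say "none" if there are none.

- message: a foreign key column may be NULL unless separately constrained → nullable.
- interval: declared NOT NULL → not nullable.
- status: declared NOT NULL → not nullable.
- threshold: UNIQUE does not imply NOT NULL → nullable.
- value: DEFAULT only fills an omitted column; an explicit NULL is still allowed → nullable.
- gateway_id: part of the PRIMARY KEY, which implies NOT NULL → not nullable.

message, threshold, value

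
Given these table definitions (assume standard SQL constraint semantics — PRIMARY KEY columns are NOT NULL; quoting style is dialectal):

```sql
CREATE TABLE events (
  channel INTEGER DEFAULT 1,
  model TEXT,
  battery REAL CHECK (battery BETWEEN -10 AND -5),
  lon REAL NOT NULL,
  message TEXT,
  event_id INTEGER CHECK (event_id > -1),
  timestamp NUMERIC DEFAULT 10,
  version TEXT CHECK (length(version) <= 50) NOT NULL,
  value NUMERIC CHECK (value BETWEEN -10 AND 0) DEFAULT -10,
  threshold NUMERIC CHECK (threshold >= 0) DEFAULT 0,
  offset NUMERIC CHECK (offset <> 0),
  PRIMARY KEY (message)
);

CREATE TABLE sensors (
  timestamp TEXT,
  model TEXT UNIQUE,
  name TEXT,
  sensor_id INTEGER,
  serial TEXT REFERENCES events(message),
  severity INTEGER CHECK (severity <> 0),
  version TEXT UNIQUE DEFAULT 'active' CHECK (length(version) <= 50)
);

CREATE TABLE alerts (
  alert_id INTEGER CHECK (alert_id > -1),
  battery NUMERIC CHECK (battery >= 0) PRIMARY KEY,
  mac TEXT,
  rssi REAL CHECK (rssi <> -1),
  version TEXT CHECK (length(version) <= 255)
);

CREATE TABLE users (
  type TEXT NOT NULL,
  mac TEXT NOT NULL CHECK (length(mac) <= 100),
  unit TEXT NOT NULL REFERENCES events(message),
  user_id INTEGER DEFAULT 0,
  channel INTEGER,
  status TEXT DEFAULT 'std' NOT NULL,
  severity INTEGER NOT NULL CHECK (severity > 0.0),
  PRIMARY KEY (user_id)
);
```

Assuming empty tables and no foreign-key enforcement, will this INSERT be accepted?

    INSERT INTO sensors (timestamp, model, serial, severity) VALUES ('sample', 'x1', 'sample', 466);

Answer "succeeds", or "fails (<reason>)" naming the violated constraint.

sensors has no NOT NULL or PRIMARY KEY columns.
CHECK constraints: 466 satisfies (severity <> 0).
No constraint is violated.

succeeds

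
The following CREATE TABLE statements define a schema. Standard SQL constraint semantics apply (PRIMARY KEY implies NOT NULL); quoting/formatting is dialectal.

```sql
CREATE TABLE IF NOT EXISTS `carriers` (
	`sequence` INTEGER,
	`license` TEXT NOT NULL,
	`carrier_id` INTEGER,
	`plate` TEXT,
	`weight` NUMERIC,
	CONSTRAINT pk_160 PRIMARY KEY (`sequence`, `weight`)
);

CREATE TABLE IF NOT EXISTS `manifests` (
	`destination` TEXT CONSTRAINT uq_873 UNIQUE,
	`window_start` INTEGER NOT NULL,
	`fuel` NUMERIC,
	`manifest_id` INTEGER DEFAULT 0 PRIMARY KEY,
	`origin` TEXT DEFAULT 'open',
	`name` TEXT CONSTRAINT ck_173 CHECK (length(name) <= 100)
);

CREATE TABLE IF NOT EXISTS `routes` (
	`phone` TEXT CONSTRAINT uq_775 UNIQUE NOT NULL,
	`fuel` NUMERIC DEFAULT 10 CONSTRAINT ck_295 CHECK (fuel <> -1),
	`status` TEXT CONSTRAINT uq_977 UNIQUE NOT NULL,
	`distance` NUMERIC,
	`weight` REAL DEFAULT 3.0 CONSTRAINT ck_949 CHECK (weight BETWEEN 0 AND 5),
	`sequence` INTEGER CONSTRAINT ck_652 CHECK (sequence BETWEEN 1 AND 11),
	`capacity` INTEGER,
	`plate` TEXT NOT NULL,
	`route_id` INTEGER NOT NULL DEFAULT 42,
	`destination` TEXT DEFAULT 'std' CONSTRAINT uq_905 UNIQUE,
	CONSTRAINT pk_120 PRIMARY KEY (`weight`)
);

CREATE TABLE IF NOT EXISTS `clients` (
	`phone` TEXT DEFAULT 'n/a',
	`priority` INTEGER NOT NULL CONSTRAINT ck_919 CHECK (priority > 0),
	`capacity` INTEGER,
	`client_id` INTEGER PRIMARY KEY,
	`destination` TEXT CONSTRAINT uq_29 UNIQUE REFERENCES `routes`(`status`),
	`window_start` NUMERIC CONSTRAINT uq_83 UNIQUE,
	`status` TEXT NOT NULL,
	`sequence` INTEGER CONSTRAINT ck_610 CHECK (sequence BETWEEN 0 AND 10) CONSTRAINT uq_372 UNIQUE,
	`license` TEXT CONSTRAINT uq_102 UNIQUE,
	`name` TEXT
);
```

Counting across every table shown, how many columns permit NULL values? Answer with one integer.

carriers: 2 nullable (carrier_id, plate — PK (sequence, weight) and explicit NOT NULL columns excluded).
manifests: 4 nullable (destination, fuel, origin, name — PK (manifest_id) and explicit NOT NULL columns excluded).
routes: 5 nullable (fuel, distance, sequence, capacity, destination — PK (weight) and explicit NOT NULL columns excluded).
clients: 7 nullable (phone, capacity, destination, window_start, sequence, license, name — PK (client_id) and explicit NOT NULL columns excluded).
Total: 2 + 4 + 5 + 7 = 18.

18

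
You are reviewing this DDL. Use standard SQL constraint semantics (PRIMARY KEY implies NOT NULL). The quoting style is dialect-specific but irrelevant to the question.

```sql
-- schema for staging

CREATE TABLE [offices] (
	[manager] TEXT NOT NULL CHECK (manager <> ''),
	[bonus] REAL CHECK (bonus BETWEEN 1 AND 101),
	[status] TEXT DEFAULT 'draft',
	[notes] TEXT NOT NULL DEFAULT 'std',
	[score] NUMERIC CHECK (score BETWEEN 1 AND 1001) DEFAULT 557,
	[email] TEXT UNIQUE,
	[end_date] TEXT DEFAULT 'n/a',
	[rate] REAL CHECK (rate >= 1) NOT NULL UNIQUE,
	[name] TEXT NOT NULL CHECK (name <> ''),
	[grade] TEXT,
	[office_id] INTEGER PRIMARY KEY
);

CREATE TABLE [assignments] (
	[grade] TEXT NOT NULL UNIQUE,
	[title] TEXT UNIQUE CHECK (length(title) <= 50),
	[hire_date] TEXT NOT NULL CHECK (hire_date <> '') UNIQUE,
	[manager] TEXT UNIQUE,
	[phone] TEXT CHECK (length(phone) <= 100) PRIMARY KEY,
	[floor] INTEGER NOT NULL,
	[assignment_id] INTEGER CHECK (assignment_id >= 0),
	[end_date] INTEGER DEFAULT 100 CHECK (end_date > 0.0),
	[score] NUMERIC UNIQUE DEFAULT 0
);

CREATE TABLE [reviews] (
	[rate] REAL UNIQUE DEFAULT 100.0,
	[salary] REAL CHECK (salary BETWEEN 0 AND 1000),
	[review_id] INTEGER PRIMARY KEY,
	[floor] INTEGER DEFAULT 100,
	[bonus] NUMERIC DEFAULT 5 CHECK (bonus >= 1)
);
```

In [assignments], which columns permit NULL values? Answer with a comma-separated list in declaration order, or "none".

- grade: declared NOT NULL → not nullable.
- title: CHECK does not forbid NULL (a CHECK constraint passes when its expression is NULL) → nullable.
- hire_date: declared NOT NULL → not nullable.
- manager: UNIQUE does not imply NOT NULL → nullable.
- phone: part of the PRIMARY KEY, which implies NOT NULL → not nullable.
- floor: declared NOT NULL → not nullable.
- assignment_id: CHECK does not forbid NULL (a CHECK constraint passes when its expression is NULL) → nullable.
- end_date: CHECK does not forbid NULL (a CHECK constraint passes when its expression is NULL) → nullable.
- score: UNIQUE does not imply NOT NULL → nullable.

title, manager, assignment_id, end_date, score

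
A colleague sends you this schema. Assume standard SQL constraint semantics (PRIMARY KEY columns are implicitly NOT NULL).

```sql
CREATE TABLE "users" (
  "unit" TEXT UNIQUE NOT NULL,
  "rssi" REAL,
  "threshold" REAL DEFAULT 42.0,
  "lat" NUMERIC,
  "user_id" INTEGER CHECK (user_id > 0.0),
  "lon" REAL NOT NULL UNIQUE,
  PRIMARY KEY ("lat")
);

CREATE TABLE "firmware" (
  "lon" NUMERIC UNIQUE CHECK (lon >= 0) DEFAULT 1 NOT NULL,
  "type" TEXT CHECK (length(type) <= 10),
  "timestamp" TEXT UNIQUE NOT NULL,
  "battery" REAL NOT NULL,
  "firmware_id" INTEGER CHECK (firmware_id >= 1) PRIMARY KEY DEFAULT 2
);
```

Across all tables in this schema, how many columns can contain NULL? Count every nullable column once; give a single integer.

4

users: 3 nullable (rssi, threshold, user_id — PK (lat) and explicit NOT NULL columns excluded).
firmware: 1 nullable (type — PK (firmware_id) and explicit NOT NULL columns excluded).
Total: 3 + 1 = 4.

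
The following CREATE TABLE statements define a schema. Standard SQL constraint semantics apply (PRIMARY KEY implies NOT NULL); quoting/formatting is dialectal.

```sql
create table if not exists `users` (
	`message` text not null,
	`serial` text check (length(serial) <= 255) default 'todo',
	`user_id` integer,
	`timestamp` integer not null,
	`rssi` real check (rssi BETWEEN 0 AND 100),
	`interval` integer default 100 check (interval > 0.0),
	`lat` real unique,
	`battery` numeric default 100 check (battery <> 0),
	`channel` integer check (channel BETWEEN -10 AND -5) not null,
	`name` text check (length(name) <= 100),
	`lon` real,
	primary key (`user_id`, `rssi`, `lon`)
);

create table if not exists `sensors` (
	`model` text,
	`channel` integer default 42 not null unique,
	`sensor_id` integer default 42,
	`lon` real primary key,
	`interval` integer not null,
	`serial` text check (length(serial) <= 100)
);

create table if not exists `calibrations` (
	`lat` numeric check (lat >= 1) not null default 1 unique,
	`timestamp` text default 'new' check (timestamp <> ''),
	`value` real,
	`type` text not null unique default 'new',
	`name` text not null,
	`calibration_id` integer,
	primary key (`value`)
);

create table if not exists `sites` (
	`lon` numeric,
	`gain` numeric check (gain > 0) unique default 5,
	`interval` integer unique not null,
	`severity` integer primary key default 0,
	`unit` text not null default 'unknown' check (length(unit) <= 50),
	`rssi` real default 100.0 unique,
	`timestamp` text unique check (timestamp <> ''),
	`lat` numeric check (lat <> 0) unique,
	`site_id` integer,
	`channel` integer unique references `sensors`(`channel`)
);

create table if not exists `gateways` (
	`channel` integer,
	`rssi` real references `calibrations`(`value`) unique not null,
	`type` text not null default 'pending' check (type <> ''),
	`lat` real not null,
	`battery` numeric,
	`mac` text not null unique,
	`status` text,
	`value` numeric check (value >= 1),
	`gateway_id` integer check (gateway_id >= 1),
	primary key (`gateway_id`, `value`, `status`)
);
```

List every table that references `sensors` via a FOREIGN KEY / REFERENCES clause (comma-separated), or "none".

- sites.channel references sensors(channel).

sites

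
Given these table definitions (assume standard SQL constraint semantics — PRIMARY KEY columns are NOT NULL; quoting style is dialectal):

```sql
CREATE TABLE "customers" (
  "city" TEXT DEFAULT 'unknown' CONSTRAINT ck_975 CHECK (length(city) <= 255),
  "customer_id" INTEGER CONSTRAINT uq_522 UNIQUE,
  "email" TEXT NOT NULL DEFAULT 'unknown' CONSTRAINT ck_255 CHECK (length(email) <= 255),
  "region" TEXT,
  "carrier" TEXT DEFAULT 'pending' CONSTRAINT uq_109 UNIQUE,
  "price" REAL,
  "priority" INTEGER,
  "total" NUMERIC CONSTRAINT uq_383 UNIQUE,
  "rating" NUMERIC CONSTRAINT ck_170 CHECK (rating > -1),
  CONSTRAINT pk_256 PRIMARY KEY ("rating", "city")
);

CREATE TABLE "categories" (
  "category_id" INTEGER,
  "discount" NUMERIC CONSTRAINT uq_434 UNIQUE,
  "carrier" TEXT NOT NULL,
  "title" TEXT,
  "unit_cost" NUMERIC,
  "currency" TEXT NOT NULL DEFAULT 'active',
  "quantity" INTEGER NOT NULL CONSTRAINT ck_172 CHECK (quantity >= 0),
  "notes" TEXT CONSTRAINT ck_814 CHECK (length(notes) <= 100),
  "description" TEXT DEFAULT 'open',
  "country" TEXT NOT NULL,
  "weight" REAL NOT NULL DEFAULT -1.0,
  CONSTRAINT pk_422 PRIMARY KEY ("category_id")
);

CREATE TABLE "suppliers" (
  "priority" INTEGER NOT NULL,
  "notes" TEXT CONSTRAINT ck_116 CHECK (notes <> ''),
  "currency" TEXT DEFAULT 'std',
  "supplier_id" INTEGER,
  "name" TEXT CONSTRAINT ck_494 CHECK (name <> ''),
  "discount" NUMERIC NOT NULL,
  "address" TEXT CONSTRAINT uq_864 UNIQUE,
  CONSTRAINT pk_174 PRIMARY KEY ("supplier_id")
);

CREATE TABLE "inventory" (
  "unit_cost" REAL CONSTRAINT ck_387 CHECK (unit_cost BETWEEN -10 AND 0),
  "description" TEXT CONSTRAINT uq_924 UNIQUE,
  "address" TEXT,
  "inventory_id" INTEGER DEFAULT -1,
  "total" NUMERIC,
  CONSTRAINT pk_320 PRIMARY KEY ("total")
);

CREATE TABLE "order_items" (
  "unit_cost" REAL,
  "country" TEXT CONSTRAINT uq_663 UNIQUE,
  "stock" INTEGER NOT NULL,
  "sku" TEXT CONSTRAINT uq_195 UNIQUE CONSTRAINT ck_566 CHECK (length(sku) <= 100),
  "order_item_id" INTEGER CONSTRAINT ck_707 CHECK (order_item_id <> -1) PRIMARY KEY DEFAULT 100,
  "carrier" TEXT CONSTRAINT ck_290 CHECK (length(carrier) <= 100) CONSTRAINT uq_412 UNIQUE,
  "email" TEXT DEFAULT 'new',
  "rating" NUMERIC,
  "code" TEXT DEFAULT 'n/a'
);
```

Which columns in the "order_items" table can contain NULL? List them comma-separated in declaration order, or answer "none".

unit_cost, country, sku, carrier, email, rating, code

- unit_cost: no NOT NULL constraint applies → nullable.
- country: UNIQUE does not imply NOT NULL → nullable.
- stock: declared NOT NULL → not nullable.
- sku: CHECK does not forbid NULL (a CHECK constraint passes when its expression is NULL) → nullable.
- order_item_id: part of the PRIMARY KEY, which implies NOT NULL → not nullable.
- carrier: CHECK does not forbid NULL (a CHECK constraint passes when its expression is NULL) → nullable.
- email: DEFAULT only fills an omitted column; an explicit NULL is still allowed → nullable.
- rating: no NOT NULL constraint applies → nullable.
- code: DEFAULT only fills an omitted column; an explicit NULL is still allowed → nullable.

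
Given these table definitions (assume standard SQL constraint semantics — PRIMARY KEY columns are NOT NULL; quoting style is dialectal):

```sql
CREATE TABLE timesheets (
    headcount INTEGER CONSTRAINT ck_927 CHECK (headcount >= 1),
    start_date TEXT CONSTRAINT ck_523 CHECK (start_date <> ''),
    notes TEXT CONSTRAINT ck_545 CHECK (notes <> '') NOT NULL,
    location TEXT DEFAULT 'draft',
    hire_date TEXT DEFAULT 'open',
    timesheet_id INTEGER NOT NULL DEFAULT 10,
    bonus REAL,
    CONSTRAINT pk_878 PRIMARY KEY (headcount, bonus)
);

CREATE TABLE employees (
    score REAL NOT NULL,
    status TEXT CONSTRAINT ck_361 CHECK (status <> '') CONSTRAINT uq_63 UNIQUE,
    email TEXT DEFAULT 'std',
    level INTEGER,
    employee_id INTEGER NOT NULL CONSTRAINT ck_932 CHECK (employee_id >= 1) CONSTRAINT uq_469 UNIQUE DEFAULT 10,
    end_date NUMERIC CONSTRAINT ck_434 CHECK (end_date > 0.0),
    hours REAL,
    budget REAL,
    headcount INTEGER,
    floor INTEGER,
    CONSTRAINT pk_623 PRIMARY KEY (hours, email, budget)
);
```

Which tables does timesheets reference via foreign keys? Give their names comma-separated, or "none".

No column in timesheets has a REFERENCES clause.

none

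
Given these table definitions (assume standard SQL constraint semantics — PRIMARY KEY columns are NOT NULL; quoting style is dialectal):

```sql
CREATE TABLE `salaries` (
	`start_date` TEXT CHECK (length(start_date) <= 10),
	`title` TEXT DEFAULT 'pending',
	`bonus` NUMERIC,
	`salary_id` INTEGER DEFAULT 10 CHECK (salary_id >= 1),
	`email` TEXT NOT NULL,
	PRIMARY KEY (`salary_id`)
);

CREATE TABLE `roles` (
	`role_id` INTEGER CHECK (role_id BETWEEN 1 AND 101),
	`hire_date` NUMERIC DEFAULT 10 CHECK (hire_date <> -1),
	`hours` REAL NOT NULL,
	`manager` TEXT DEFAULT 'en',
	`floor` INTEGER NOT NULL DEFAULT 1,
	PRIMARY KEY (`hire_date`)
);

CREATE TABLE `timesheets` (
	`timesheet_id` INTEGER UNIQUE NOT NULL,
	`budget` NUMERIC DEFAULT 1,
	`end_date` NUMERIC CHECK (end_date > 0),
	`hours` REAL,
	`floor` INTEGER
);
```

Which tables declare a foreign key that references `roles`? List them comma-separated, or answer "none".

No REFERENCES clause anywhere in the schema names roles.

none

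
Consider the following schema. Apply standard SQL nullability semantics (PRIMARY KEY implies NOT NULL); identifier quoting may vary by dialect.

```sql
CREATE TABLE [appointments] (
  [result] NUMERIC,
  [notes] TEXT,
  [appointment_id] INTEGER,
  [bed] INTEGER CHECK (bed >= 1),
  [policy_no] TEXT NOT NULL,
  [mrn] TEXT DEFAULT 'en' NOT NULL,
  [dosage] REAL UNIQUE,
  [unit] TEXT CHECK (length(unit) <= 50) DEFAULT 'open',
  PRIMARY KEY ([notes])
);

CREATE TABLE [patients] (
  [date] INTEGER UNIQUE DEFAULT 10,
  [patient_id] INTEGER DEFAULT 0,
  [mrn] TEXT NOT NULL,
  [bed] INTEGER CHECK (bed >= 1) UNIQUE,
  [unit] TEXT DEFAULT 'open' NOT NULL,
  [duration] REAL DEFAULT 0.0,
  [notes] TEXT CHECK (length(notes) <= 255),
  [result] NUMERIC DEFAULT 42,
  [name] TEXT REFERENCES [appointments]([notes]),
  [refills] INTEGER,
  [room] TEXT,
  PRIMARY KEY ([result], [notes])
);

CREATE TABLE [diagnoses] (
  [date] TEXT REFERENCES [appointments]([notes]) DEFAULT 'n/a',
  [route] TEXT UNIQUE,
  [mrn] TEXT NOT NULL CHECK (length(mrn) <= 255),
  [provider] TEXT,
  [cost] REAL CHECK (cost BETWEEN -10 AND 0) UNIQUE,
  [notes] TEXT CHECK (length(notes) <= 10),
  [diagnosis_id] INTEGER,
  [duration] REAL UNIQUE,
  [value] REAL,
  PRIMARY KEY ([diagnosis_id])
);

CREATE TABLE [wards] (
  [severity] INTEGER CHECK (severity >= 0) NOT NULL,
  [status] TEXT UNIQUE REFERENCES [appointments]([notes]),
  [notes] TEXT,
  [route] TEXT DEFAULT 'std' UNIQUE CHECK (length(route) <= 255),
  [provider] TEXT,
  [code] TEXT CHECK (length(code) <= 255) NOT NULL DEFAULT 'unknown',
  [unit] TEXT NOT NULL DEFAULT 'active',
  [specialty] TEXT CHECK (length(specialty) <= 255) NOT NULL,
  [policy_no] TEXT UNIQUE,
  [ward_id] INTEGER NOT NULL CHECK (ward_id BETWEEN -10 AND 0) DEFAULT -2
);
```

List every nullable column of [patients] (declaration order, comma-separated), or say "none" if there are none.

- date: UNIQUE does not imply NOT NULL → nullable.
- patient_id: DEFAULT only fills an omitted column; an explicit NULL is still allowed → nullable.
- mrn: declared NOT NULL → not nullable.
- bed: CHECK does not forbid NULL (a CHECK constraint passes when its expression is NULL) → nullable.
- unit: declared NOT NULL → not nullable.
- duration: DEFAULT only fills an omitted column; an explicit NULL is still allowed → nullable.
- notes: part of the PRIMARY KEY, which implies NOT NULL → not nullable.
- result: part of the PRIMARY KEY, which implies NOT NULL → not nullable.
- name: a foreign key column may be NULL unless separately constrained → nullable.
- refills: no NOT NULL constraint applies → nullable.
- room: no NOT NULL constraint applies → nullable.

date, patient_id, bed, duration, name, refills, room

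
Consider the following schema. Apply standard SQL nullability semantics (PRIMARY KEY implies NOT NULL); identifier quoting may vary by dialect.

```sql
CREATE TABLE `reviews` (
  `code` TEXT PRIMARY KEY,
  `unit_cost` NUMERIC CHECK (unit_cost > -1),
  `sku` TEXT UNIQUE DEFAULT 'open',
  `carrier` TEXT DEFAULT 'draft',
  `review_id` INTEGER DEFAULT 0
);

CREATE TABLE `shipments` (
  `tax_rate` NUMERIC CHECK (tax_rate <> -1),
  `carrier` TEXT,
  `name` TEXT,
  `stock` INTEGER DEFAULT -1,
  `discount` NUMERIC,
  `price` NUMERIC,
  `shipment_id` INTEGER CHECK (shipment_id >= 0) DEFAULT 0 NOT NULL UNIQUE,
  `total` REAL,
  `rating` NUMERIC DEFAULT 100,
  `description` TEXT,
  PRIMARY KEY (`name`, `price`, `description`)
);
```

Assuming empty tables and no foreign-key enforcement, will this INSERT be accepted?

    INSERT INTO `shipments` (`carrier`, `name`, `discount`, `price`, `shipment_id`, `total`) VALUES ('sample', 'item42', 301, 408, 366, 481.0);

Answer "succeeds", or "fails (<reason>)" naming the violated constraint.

description is omitted from the column list and has no DEFAULT, so it would receive NULL.
But description is part of the PRIMARY KEY (implied NOT NULL).

fails (NOT NULL on description)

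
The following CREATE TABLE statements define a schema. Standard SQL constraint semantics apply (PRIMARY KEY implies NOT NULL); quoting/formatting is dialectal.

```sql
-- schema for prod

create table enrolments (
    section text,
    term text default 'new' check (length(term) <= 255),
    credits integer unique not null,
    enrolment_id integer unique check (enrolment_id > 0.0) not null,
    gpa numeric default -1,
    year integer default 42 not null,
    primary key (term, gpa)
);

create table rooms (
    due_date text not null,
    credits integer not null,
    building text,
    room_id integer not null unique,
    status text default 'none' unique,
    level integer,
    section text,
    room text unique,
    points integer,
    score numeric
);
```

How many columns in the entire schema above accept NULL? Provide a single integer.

enrolments: 1 nullable (section — PK (term, gpa) and explicit NOT NULL columns excluded).
rooms: 7 nullable (building, status, level, section, room, points, score — PK none and explicit NOT NULL columns excluded).
Total: 1 + 7 = 8.

8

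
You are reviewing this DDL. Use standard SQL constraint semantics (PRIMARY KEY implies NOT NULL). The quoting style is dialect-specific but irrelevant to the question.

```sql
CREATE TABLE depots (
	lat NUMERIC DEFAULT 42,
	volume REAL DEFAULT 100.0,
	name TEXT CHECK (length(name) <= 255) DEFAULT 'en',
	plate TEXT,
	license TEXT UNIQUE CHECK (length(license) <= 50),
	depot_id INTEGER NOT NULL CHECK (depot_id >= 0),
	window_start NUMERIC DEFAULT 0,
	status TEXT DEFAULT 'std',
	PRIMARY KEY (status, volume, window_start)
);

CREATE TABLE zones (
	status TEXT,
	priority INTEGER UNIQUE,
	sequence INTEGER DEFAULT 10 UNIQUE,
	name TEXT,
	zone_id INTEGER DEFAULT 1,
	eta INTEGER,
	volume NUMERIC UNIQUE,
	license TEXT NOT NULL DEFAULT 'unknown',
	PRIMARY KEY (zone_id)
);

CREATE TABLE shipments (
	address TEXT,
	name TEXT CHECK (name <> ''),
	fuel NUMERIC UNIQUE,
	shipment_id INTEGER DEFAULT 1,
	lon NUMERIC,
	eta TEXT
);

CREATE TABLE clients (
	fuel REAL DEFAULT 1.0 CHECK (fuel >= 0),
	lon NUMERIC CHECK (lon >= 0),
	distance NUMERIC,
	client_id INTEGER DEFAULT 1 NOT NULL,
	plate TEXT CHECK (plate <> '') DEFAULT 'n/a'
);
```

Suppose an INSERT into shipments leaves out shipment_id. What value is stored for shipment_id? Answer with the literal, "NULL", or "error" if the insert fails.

1

shipment_id has an explicit DEFAULT 1.
When the column is omitted from an INSERT, that default is used.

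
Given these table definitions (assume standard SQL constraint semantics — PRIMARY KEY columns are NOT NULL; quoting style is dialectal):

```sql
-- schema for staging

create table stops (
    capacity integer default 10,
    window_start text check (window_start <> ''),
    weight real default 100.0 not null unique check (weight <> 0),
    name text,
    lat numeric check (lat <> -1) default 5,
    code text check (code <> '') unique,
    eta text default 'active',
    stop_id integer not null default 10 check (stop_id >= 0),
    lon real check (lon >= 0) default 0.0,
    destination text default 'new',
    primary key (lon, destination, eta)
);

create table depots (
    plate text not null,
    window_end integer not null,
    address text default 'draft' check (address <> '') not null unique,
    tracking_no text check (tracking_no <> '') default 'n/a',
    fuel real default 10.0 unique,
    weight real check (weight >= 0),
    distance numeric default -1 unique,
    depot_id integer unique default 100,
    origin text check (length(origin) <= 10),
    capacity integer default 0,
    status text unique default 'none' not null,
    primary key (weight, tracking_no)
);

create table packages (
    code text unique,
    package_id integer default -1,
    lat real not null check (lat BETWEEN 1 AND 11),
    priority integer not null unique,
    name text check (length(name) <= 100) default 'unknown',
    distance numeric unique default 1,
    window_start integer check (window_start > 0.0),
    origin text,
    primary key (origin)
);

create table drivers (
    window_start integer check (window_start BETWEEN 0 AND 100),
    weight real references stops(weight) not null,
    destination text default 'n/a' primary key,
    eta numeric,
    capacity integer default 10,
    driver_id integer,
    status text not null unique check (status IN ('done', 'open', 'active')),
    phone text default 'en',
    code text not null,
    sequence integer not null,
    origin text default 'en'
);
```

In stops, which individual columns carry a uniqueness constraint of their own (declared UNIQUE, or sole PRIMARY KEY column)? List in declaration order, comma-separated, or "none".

weight, code

- capacity: no UNIQUE or single-column PK constraint.
- window_start: no UNIQUE or single-column PK constraint.
- weight: declared UNIQUE → unique.
- name: no UNIQUE or single-column PK constraint.
- lat: no UNIQUE or single-column PK constraint.
- code: declared UNIQUE → unique.
- eta: part of a composite PRIMARY KEY — only the tuple is unique, not this column on its own.
- stop_id: no UNIQUE or single-column PK constraint.
- lon: part of a composite PRIMARY KEY — only the tuple is unique, not this column on its own.
- destination: part of a composite PRIMARY KEY — only the tuple is unique, not this column on its own.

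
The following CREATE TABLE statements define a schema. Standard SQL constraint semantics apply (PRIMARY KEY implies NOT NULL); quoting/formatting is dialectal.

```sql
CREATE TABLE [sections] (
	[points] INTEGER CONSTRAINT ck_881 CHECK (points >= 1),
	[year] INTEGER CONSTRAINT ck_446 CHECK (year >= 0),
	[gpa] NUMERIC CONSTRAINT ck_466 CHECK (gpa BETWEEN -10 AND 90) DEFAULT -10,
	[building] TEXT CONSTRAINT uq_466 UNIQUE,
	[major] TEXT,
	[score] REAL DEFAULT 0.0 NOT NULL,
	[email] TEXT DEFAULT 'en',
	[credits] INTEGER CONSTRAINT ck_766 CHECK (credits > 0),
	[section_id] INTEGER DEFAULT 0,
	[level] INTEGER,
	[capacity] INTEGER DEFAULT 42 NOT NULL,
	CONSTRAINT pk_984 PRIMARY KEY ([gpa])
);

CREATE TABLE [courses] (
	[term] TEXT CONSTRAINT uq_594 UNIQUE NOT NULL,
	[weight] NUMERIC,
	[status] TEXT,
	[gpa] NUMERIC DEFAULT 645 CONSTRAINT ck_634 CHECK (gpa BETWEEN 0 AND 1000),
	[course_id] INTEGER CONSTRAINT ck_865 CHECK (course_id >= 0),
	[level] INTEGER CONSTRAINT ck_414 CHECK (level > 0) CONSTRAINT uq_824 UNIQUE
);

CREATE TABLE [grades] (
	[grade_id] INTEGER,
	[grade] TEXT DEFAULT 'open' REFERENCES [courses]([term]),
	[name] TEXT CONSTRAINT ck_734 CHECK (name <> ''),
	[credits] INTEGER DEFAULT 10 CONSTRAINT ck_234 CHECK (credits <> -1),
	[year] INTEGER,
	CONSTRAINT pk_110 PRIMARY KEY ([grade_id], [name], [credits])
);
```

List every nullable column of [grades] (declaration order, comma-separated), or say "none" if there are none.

- grade_id: part of the PRIMARY KEY, which implies NOT NULL → not nullable.
- grade: a foreign key column may be NULL unless separately constrained → nullable.
- name: part of the PRIMARY KEY, which implies NOT NULL → not nullable.
- credits: part of the PRIMARY KEY, which implies NOT NULL → not nullable.
- year: no NOT NULL constraint applies → nullable.

grade, year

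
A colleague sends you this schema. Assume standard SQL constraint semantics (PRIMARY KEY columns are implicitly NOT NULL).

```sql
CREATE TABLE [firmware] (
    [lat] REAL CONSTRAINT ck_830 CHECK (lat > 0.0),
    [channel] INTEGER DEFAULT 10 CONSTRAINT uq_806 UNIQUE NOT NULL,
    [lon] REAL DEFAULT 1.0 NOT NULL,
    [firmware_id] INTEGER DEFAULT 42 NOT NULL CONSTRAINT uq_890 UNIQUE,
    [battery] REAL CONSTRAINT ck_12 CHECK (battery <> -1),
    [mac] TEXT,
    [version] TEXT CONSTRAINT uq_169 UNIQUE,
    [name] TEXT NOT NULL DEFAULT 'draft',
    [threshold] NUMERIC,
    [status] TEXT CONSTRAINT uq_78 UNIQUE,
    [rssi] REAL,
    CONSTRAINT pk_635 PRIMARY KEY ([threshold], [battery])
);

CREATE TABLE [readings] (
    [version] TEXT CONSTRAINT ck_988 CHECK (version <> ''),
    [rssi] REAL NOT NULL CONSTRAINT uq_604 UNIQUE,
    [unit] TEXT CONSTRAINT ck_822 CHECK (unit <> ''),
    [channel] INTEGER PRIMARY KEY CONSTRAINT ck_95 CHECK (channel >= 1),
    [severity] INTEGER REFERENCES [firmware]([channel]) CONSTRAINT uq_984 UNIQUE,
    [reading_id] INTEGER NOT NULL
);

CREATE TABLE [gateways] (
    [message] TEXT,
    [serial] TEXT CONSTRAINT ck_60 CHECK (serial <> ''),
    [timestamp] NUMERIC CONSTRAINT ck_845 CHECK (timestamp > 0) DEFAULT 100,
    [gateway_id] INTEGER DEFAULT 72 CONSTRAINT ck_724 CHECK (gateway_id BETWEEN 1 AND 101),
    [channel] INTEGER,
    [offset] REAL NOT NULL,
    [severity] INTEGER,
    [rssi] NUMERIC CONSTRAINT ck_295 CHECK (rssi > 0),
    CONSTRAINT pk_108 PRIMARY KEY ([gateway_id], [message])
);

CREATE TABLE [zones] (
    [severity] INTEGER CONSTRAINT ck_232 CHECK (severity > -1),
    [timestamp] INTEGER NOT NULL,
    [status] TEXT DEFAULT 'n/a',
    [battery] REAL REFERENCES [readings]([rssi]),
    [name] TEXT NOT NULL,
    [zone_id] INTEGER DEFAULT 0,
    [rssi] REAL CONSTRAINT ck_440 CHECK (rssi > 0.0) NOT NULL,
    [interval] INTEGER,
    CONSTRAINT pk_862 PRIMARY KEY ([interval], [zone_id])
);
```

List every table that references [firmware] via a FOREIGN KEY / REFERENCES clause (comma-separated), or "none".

- readings.severity references firmware(channel).

readings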